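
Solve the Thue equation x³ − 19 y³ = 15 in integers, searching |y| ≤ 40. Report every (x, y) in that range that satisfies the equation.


The equation is x³ - 19y³ = 15. For fixed y, x³ = 19·y³ + 15, so a solution requires the RHS to be a perfect cube.
Strategy: iterate y from -40 to 40, compute RHS = 19·y³ + 15, and check whether it is a (positive or negative) perfect cube.
Check small values of y:
  y = 0: RHS = 15 is not a perfect cube.
  y = 1: RHS = 34 is not a perfect cube.
  y = -1: RHS = -4 is not a perfect cube.
  y = 2: RHS = 167 is not a perfect cube.
  y = -2: RHS = -137 is not a perfect cube.
  y = 3: RHS = 528 is not a perfect cube.
  y = -3: RHS = -498 is not a perfect cube.
Continuing the search up to |y| = 40 finds no solutions either.
No (x, y) in the scanned range satisfies the equation.

No integer solutions with |y| ≤ 40.


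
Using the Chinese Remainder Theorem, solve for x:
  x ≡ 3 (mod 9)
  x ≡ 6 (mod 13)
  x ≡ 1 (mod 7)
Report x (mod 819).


Moduli 9, 13, 7 are pairwise coprime; by CRT there is a unique solution modulo M = 9 · 13 · 7 = 819.
Solve pairwise, accumulating the modulus:
  Start with x ≡ 3 (mod 9).
  Combine with x ≡ 6 (mod 13): since gcd(9, 13) = 1, we get a unique residue mod 117.
    Write x = 3 + 9·t and substitute into x ≡ 6 (mod 13): 9·t ≡ 6 − 3 = 3 (mod 13).
    The inverse of 9 mod 13 is 3 (since 9·3 = 27 = 2·13 + 1), so t ≡ 3·3 = 9 ≡ 9 (mod 13).
    Then x = 3 + 9·9 = 84, valid modulo lcm(9, 13) = 117: x ≡ 84 (mod 117).
  Combine with x ≡ 1 (mod 7): since gcd(117, 7) = 1, we get a unique residue mod 819.
    Write x = 84 + 117·t and substitute into x ≡ 1 (mod 7): 117·t ≡ 1 − 84 = -83 (mod 7).
    Reduce coefficients mod 7: 5·t ≡ 1 (mod 7).
    The inverse of 5 mod 7 is 3 (since 5·3 = 15 = 2·7 + 1), so t ≡ 3·1 = 3 ≡ 3 (mod 7).
    Then x = 84 + 117·3 = 435, valid modulo lcm(117, 7) = 819: x ≡ 435 (mod 819).
Verify: 435 mod 9 = 3 ✓, 435 mod 13 = 6 ✓, 435 mod 7 = 1 ✓.

x ≡ 435 (mod 819).


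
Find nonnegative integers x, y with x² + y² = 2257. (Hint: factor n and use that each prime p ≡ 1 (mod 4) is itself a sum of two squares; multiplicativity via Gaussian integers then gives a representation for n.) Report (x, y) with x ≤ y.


Step 1: Factor n = 2257 = 37 · 61.
Step 2: Check the mod-4 condition on each prime factor: 37 ≡ 1 (mod 4), exponent 1; 61 ≡ 1 (mod 4), exponent 1.
All primes ≡ 3 (mod 4) appear to even exponent (or don't appear), so by the two-squares theorem n IS expressible as a sum of two squares.
Step 3: Build a representation. Here n = 37 · 61 is a product of primes ≡ 1 (mod 4). Each prime p ≡ 1 (mod 4) is itself a sum of two squares; find a² by testing p − a² for a perfect square:
  37: 37 − 1² = 36 = 6² ⇒ 37 = 1² + 6².
  61: 61 − 1² = 60, 61 − 2² = 57, 61 − 3² = 52, 61 − 4² = 45, 61 − 5² = 36 = 6² ⇒ 61 = 5² + 6².
  Combine using the Brahmagupta–Fibonacci identity (a² + b²)(c² + d²) = (ac − bd)² + (ad + bc)² = (ac + bd)² + (ad − bc)²:
  37 · 61 = 2257: from (1² + 6²)(5² + 6²), take (1·5 − 6·6, 1·6 + 6·5) = (5 − 36, 6 + 30) = (-31, 36); dropping signs (only squares matter) gives (31, 36); check 31² + 36² = 961 + 1296 = 2257 ✓.
Step 4: Order so x ≤ y and verify: 31² + 36² = 961 + 1296 = 2257 = n. ✓

n = 2257 = 31² + 36² (one valid representation with x ≤ y).


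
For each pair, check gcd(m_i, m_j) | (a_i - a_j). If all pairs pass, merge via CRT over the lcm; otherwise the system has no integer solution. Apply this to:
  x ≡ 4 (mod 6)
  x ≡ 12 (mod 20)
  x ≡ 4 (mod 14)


Moduli 6, 20, 14 are not pairwise coprime, so CRT works modulo lcm(m_i) when all pairwise compatibility conditions hold.
Pairwise compatibility: gcd(m_i, m_j) must divide a_i - a_j for every pair.
Merge one congruence at a time:
  Start: x ≡ 4 (mod 6).
  Combine with x ≡ 12 (mod 20): gcd(6, 20) = 2; 12 - 4 = 8, which IS divisible by 2, so compatible.
    Write x = 4 + 6·t and substitute into x ≡ 12 (mod 20): 6·t ≡ 12 − 4 = 8 (mod 20).
    Divide the congruence (and modulus) by g = 2: 3·t ≡ 4 (mod 10).
    The inverse of 3 mod 10 is 7 (since 3·7 = 21 = 2·10 + 1), so t ≡ 7·4 = 28 ≡ 8 (mod 10).
    Then x = 4 + 6·8 = 52, valid modulo lcm(6, 20) = 60: x ≡ 52 (mod 60).
  Combine with x ≡ 4 (mod 14): gcd(60, 14) = 2; 4 - 52 = -48, which IS divisible by 2, so compatible.
    Write x = 52 + 60·t and substitute into x ≡ 4 (mod 14): 60·t ≡ 4 − 52 = -48 (mod 14).
    Divide the congruence (and modulus) by g = 2: 30·t ≡ -24 (mod 7).
    Reduce coefficients mod 7: 2·t ≡ 4 (mod 7).
    The inverse of 2 mod 7 is 4 (since 2·4 = 8 = 1·7 + 1), so t ≡ 4·4 = 16 ≡ 2 (mod 7).
    Then x = 52 + 60·2 = 172, valid modulo lcm(60, 14) = 420: x ≡ 172 (mod 420).
Verify: 172 mod 6 = 4, 172 mod 20 = 12, 172 mod 14 = 4.

x ≡ 172 (mod 420).


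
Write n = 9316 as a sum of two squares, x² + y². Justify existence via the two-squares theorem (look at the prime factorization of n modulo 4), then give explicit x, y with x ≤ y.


Step 1: Factor n = 9316 = 2^2 · 17 · 137.
Step 2: Check the mod-4 condition on each prime factor: 2 = 2 (special); 17 ≡ 1 (mod 4), exponent 1; 137 ≡ 1 (mod 4), exponent 1.
All primes ≡ 3 (mod 4) appear to even exponent (or don't appear), so by the two-squares theorem n IS expressible as a sum of two squares.
Step 3: Build a representation. Group n = k² · m with k = 2 and m = 17 · 137 = 2329 (a product of primes ≡ 1 (mod 4)); a representation of m scales to one of n via (k·x)² + (k·y)² = k²(x² + y²). Each prime p ≡ 1 (mod 4) is itself a sum of two squares; find a² by testing p − a² for a perfect square:
  17: 17 − 1² = 16 = 4² ⇒ 17 = 1² + 4².
  137: 137 − 1² = 136, 137 − 2² = 133, 137 − 3² = 128, 137 − 4² = 121 = 11² ⇒ 137 = 4² + 11².
  Combine using the Brahmagupta–Fibonacci identity (a² + b²)(c² + d²) = (ac − bd)² + (ad + bc)² = (ac + bd)² + (ad − bc)²:
  17 · 137 = 2329: from (1² + 4²)(4² + 11²), take (1·4 − 4·11, 1·11 + 4·4) = (4 − 44, 11 + 16) = (-40, 27); dropping signs (only squares matter) gives (40, 27); check 40² + 27² = 1600 + 729 = 2329 ✓.
  Scale by k = 2: (2·40, 2·27) = (80, 54).
Step 4: Order so x ≤ y and verify: 54² + 80² = 2916 + 6400 = 9316 = n. ✓

n = 9316 = 54² + 80² (one valid representation with x ≤ y).


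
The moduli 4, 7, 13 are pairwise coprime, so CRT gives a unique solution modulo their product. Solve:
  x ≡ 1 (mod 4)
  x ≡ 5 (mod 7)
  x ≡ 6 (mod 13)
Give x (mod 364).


Moduli 4, 7, 13 are pairwise coprime; by CRT there is a unique solution modulo M = 4 · 7 · 13 = 364.
Solve pairwise, accumulating the modulus:
  Start with x ≡ 1 (mod 4).
  Combine with x ≡ 5 (mod 7): since gcd(4, 7) = 1, we get a unique residue mod 28.
    Write x = 1 + 4·t and substitute into x ≡ 5 (mod 7): 4·t ≡ 5 − 1 = 4 (mod 7).
    The inverse of 4 mod 7 is 2 (since 4·2 = 8 = 1·7 + 1), so t ≡ 2·4 = 8 ≡ 1 (mod 7).
    Then x = 1 + 4·1 = 5, valid modulo lcm(4, 7) = 28: x ≡ 5 (mod 28).
  Combine with x ≡ 6 (mod 13): since gcd(28, 13) = 1, we get a unique residue mod 364.
    Write x = 5 + 28·t and substitute into x ≡ 6 (mod 13): 28·t ≡ 6 − 5 = 1 (mod 13).
    Reduce coefficients mod 13: 2·t ≡ 1 (mod 13).
    The inverse of 2 mod 13 is 7 (since 2·7 = 14 = 1·13 + 1), so t ≡ 7·1 = 7 ≡ 7 (mod 13).
    Then x = 5 + 28·7 = 201, valid modulo lcm(28, 13) = 364: x ≡ 201 (mod 364).
Verify: 201 mod 4 = 1 ✓, 201 mod 7 = 5 ✓, 201 mod 13 = 6 ✓.

x ≡ 201 (mod 364).


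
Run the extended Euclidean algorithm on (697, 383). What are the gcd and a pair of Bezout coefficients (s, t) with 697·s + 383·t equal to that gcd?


Euclidean algorithm on (697, 383) — divide until remainder is 0:
  697 = 1 · 383 + 314
  383 = 1 · 314 + 69
  314 = 4 · 69 + 38
  69 = 1 · 38 + 31
  38 = 1 · 31 + 7
  31 = 4 · 7 + 3
  7 = 2 · 3 + 1
  3 = 3 · 1 + 0
gcd(697, 383) = 1.
Track Bezout coefficients alongside the remainders: start with r₀ = 697 = a·1 + b·0 (s = 1, t = 0) and r₁ = 383 = a·0 + b·1 (s = 0, t = 1); each new remainder r_{k+1} = r_{k-1} − q_k·r_k inherits s_{k+1} = s_{k-1} − q_k·s_k, t_{k+1} = t_{k-1} − q_k·t_k, so r_k = a·s_k + b·t_k at every step:
  q = 1: r = 314, s = 1 − 1·0 = 1, t = 0 − 1·1 = -1  (check: 697·1 + 383·(-1) = 314)
  q = 1: r = 69, s = 0 − 1·1 = -1, t = 1 − 1·(-1) = 2  (check: 697·(-1) + 383·2 = 69)
  q = 4: r = 38, s = 1 − 4·(-1) = 5, t = -1 − 4·2 = -9  (check: 697·5 + 383·(-9) = 38)
  q = 1: r = 31, s = -1 − 1·5 = -6, t = 2 − 1·(-9) = 11  (check: 697·(-6) + 383·11 = 31)
  q = 1: r = 7, s = 5 − 1·(-6) = 11, t = -9 − 1·11 = -20  (check: 697·11 + 383·(-20) = 7)
  q = 4: r = 3, s = -6 − 4·11 = -50, t = 11 − 4·(-20) = 91  (check: 697·(-50) + 383·91 = 3)
  q = 2: r = 1, s = 11 − 2·(-50) = 111, t = -20 − 2·91 = -202  (check: 697·111 + 383·(-202) = 1)
The row with r = 1 (the gcd) gives the Bezout coefficients s = 111, t = -202.
Result: 697 · (111) + 383 · (-202) = 1.

gcd(697, 383) = 1; s = 111, t = -202 (check: 697·111 + 383·(-202) = 1).


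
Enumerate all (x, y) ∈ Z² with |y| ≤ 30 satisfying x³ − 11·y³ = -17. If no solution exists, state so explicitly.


The equation is x³ - 11y³ = -17. For fixed y, x³ = 11·y³ − 17, so a solution requires the RHS to be a perfect cube.
Strategy: iterate y from -30 to 30, compute RHS = 11·y³ − 17, and check whether it is a (positive or negative) perfect cube.
Check small values of y:
  y = 0: RHS = -17 is not a perfect cube.
  y = 1: RHS = -6 is not a perfect cube.
  y = -1: RHS = -28 is not a perfect cube.
  y = 2: RHS = 71 is not a perfect cube.
  y = -2: RHS = -105 is not a perfect cube.
  y = 3: RHS = 280 is not a perfect cube.
  y = -3: RHS = -314 is not a perfect cube.
Continuing the search up to |y| = 30 finds no solutions either.
No (x, y) in the scanned range satisfies the equation.

No integer solutions with |y| ≤ 30.


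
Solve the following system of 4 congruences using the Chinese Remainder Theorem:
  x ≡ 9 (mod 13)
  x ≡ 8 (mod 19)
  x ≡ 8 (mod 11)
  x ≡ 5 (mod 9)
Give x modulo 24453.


Product of moduli M = 13 · 19 · 11 · 9 = 24453.
Merge one congruence at a time:
  Start: x ≡ 9 (mod 13).
  Combine with x ≡ 8 (mod 19); new modulus lcm = 247.
    Write x = 9 + 13·t and substitute into x ≡ 8 (mod 19): 13·t ≡ 8 − 9 = -1 (mod 19).
    Reduce coefficients mod 19: 13·t ≡ 18 (mod 19).
    The inverse of 13 mod 19 is 3 (since 13·3 = 39 = 2·19 + 1), so t ≡ 3·18 = 54 ≡ 16 (mod 19).
    Then x = 9 + 13·16 = 217, valid modulo lcm(13, 19) = 247: x ≡ 217 (mod 247).
  Combine with x ≡ 8 (mod 11); new modulus lcm = 2717.
    Write x = 217 + 247·t and substitute into x ≡ 8 (mod 11): 247·t ≡ 8 − 217 = -209 (mod 11).
    Reduce coefficients mod 11: 5·t ≡ 0 (mod 11).
    The inverse of 5 mod 11 is 9 (since 5·9 = 45 = 4·11 + 1), so t ≡ 9·0 = 0 ≡ 0 (mod 11).
    Then x = 217 + 247·0 = 217, valid modulo lcm(247, 11) = 2717: x ≡ 217 (mod 2717).
  Combine with x ≡ 5 (mod 9); new modulus lcm = 24453.
    Write x = 217 + 2717·t and substitute into x ≡ 5 (mod 9): 2717·t ≡ 5 − 217 = -212 (mod 9).
    Reduce coefficients mod 9: 8·t ≡ 4 (mod 9).
    The inverse of 8 mod 9 is 8 (since 8·8 = 64 = 7·9 + 1), so t ≡ 8·4 = 32 ≡ 5 (mod 9).
    Then x = 217 + 2717·5 = 13802, valid modulo lcm(2717, 9) = 24453: x ≡ 13802 (mod 24453).
Verify against each original: 13802 mod 13 = 9, 13802 mod 19 = 8, 13802 mod 11 = 8, 13802 mod 9 = 5.

x ≡ 13802 (mod 24453).


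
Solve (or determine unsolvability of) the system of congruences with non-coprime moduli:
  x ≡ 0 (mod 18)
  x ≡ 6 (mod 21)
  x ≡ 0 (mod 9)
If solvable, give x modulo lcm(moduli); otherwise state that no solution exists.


Moduli 18, 21, 9 are not pairwise coprime, so CRT works modulo lcm(m_i) when all pairwise compatibility conditions hold.
Pairwise compatibility: gcd(m_i, m_j) must divide a_i - a_j for every pair.
Merge one congruence at a time:
  Start: x ≡ 0 (mod 18).
  Combine with x ≡ 6 (mod 21): gcd(18, 21) = 3; 6 - 0 = 6, which IS divisible by 3, so compatible.
    Write x = 0 + 18·t and substitute into x ≡ 6 (mod 21): 18·t ≡ 6 − 0 = 6 (mod 21).
    Divide the congruence (and modulus) by g = 3: 6·t ≡ 2 (mod 7).
    The inverse of 6 mod 7 is 6 (since 6·6 = 36 = 5·7 + 1), so t ≡ 6·2 = 12 ≡ 5 (mod 7).
    Then x = 0 + 18·5 = 90, valid modulo lcm(18, 21) = 126: x ≡ 90 (mod 126).
  Combine with x ≡ 0 (mod 9): gcd(126, 9) = 9; 0 - 90 = -90, which IS divisible by 9, so compatible.
    Write x = 90 + 126·t and substitute into x ≡ 0 (mod 9): 126·t ≡ 0 − 90 = -90 (mod 9).
    Divide the congruence (and modulus) by g = 9: 14·t ≡ -10 (mod 1).
    Modulo 1 every t works; take t = 0.
    Then x = 90 + 126·0 = 90, valid modulo lcm(126, 9) = 126: x ≡ 90 (mod 126).
Verify: 90 mod 18 = 0, 90 mod 21 = 6, 90 mod 9 = 0.

x ≡ 90 (mod 126).


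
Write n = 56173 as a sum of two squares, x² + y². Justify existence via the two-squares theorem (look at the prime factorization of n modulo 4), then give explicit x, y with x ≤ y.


Step 1: Factor n = 56173 = 13 · 29 · 149.
Step 2: Check the mod-4 condition on each prime factor: 13 ≡ 1 (mod 4), exponent 1; 29 ≡ 1 (mod 4), exponent 1; 149 ≡ 1 (mod 4), exponent 1.
All primes ≡ 3 (mod 4) appear to even exponent (or don't appear), so by the two-squares theorem n IS expressible as a sum of two squares.
Step 3: Build a representation. Here n = 13 · 29 · 149 is a product of primes ≡ 1 (mod 4). Each prime p ≡ 1 (mod 4) is itself a sum of two squares; find a² by testing p − a² for a perfect square:
  13: 13 − 1² = 12, 13 − 2² = 9 = 3² ⇒ 13 = 2² + 3².
  29: 29 − 1² = 28, 29 − 2² = 25 = 5² ⇒ 29 = 2² + 5².
  149: 149 − 1² = 148, 149 − 2² = 145, 149 − 3² = 140, 149 − 4² = 133, 149 − 5² = 124, 149 − 6² = 113, 149 − 7² = 100 = 10² ⇒ 149 = 7² + 10².
  Combine using the Brahmagupta–Fibonacci identity (a² + b²)(c² + d²) = (ac − bd)² + (ad + bc)² = (ac + bd)² + (ad − bc)²:
  13 · 29 = 377: from (2² + 3²)(2² + 5²), take (2·2 − 3·5, 2·5 + 3·2) = (4 − 15, 10 + 6) = (-11, 16); dropping signs (only squares matter) gives (11, 16); check 11² + 16² = 121 + 256 = 377 ✓.
  377 · 149 = 56173: from (11² + 16²)(7² + 10²), take (11·7 − 16·10, 11·10 + 16·7) = (77 − 160, 110 + 112) = (-83, 222); dropping signs (only squares matter) gives (83, 222); check 83² + 222² = 6889 + 49284 = 56173 ✓.
Step 4: Order so x ≤ y and verify: 83² + 222² = 6889 + 49284 = 56173 = n. ✓

n = 56173 = 83² + 222² (one valid representation with x ≤ y).


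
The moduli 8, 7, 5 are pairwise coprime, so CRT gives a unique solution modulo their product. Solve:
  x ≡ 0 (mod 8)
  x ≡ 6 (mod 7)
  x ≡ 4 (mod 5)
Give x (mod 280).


Moduli 8, 7, 5 are pairwise coprime; by CRT there is a unique solution modulo M = 8 · 7 · 5 = 280.
Solve pairwise, accumulating the modulus:
  Start with x ≡ 0 (mod 8).
  Combine with x ≡ 6 (mod 7): since gcd(8, 7) = 1, we get a unique residue mod 56.
    Write x = 0 + 8·t and substitute into x ≡ 6 (mod 7): 8·t ≡ 6 − 0 = 6 (mod 7).
    Reduce coefficients mod 7: 1·t ≡ 6 (mod 7).
    So t ≡ 6 (mod 7).
    Then x = 0 + 8·6 = 48, valid modulo lcm(8, 7) = 56: x ≡ 48 (mod 56).
  Combine with x ≡ 4 (mod 5): since gcd(56, 5) = 1, we get a unique residue mod 280.
    Write x = 48 + 56·t and substitute into x ≡ 4 (mod 5): 56·t ≡ 4 − 48 = -44 (mod 5).
    Reduce coefficients mod 5: 1·t ≡ 1 (mod 5).
    So t ≡ 1 (mod 5).
    Then x = 48 + 56·1 = 104, valid modulo lcm(56, 5) = 280: x ≡ 104 (mod 280).
Verify: 104 mod 8 = 0 ✓, 104 mod 7 = 6 ✓, 104 mod 5 = 4 ✓.

x ≡ 104 (mod 280).


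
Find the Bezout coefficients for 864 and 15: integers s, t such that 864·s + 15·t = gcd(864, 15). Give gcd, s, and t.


Euclidean algorithm on (864, 15) — divide until remainder is 0:
  864 = 57 · 15 + 9
  15 = 1 · 9 + 6
  9 = 1 · 6 + 3
  6 = 2 · 3 + 0
gcd(864, 15) = 3.
Track Bezout coefficients alongside the remainders: start with r₀ = 864 = a·1 + b·0 (s = 1, t = 0) and r₁ = 15 = a·0 + b·1 (s = 0, t = 1); each new remainder r_{k+1} = r_{k-1} − q_k·r_k inherits s_{k+1} = s_{k-1} − q_k·s_k, t_{k+1} = t_{k-1} − q_k·t_k, so r_k = a·s_k + b·t_k at every step:
  q = 57: r = 9, s = 1 − 57·0 = 1, t = 0 − 57·1 = -57  (check: 864·1 + 15·(-57) = 9)
  q = 1: r = 6, s = 0 − 1·1 = -1, t = 1 − 1·(-57) = 58  (check: 864·(-1) + 15·58 = 6)
  q = 1: r = 3, s = 1 − 1·(-1) = 2, t = -57 − 1·58 = -115  (check: 864·2 + 15·(-115) = 3)
The row with r = 3 (the gcd) gives the Bezout coefficients s = 2, t = -115.
Result: 864 · (2) + 15 · (-115) = 3.

gcd(864, 15) = 3; s = 2, t = -115 (check: 864·2 + 15·(-115) = 3).


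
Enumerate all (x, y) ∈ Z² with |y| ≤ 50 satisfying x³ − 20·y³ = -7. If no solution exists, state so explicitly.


The equation is x³ - 20y³ = -7. For fixed y, x³ = 20·y³ − 7, so a solution requires the RHS to be a perfect cube.
Strategy: iterate y from -50 to 50, compute RHS = 20·y³ − 7, and check whether it is a (positive or negative) perfect cube.
Check small values of y:
  y = 0: RHS = -7 is not a perfect cube.
  y = 1: RHS = 13 is not a perfect cube.
  y = -1: RHS = -27 = (-3)³ ⇒ x = -3 works.
  y = 2: RHS = 153 is not a perfect cube.
  y = -2: RHS = -167 is not a perfect cube.
  y = 3: RHS = 533 is not a perfect cube.
  y = -3: RHS = -547 is not a perfect cube.
Continuing the search up to |y| = 50 finds no further solutions beyond those listed.
Collected solutions: (-3, -1).

Solutions (with |y| ≤ 50): (-3, -1).


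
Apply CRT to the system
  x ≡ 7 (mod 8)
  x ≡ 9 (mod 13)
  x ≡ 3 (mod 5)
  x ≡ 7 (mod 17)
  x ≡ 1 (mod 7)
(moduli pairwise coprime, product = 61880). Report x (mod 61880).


Product of moduli M = 8 · 13 · 5 · 17 · 7 = 61880.
Merge one congruence at a time:
  Start: x ≡ 7 (mod 8).
  Combine with x ≡ 9 (mod 13); new modulus lcm = 104.
    Write x = 7 + 8·t and substitute into x ≡ 9 (mod 13): 8·t ≡ 9 − 7 = 2 (mod 13).
    The inverse of 8 mod 13 is 5 (since 8·5 = 40 = 3·13 + 1), so t ≡ 5·2 = 10 ≡ 10 (mod 13).
    Then x = 7 + 8·10 = 87, valid modulo lcm(8, 13) = 104: x ≡ 87 (mod 104).
  Combine with x ≡ 3 (mod 5); new modulus lcm = 520.
    Write x = 87 + 104·t and substitute into x ≡ 3 (mod 5): 104·t ≡ 3 − 87 = -84 (mod 5).
    Reduce coefficients mod 5: 4·t ≡ 1 (mod 5).
    The inverse of 4 mod 5 is 4 (since 4·4 = 16 = 3·5 + 1), so t ≡ 4·1 = 4 ≡ 4 (mod 5).
    Then x = 87 + 104·4 = 503, valid modulo lcm(104, 5) = 520: x ≡ 503 (mod 520).
  Combine with x ≡ 7 (mod 17); new modulus lcm = 8840.
    Write x = 503 + 520·t and substitute into x ≡ 7 (mod 17): 520·t ≡ 7 − 503 = -496 (mod 17).
    Reduce coefficients mod 17: 10·t ≡ 14 (mod 17).
    The inverse of 10 mod 17 is 12 (since 10·12 = 120 = 7·17 + 1), so t ≡ 12·14 = 168 ≡ 15 (mod 17).
    Then x = 503 + 520·15 = 8303, valid modulo lcm(520, 17) = 8840: x ≡ 8303 (mod 8840).
  Combine with x ≡ 1 (mod 7); new modulus lcm = 61880.
    Write x = 8303 + 8840·t and substitute into x ≡ 1 (mod 7): 8840·t ≡ 1 − 8303 = -8302 (mod 7).
    Reduce coefficients mod 7: 6·t ≡ 0 (mod 7).
    The inverse of 6 mod 7 is 6 (since 6·6 = 36 = 5·7 + 1), so t ≡ 6·0 = 0 ≡ 0 (mod 7).
    Then x = 8303 + 8840·0 = 8303, valid modulo lcm(8840, 7) = 61880: x ≡ 8303 (mod 61880).
Verify against each original: 8303 mod 8 = 7, 8303 mod 13 = 9, 8303 mod 5 = 3, 8303 mod 17 = 7, 8303 mod 7 = 1.

x ≡ 8303 (mod 61880).


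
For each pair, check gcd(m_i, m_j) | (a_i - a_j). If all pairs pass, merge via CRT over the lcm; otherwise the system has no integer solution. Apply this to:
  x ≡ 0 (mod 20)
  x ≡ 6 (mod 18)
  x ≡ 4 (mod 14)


Moduli 20, 18, 14 are not pairwise coprime, so CRT works modulo lcm(m_i) when all pairwise compatibility conditions hold.
Pairwise compatibility: gcd(m_i, m_j) must divide a_i - a_j for every pair.
Merge one congruence at a time:
  Start: x ≡ 0 (mod 20).
  Combine with x ≡ 6 (mod 18): gcd(20, 18) = 2; 6 - 0 = 6, which IS divisible by 2, so compatible.
    Write x = 0 + 20·t and substitute into x ≡ 6 (mod 18): 20·t ≡ 6 − 0 = 6 (mod 18).
    Divide the congruence (and modulus) by g = 2: 10·t ≡ 3 (mod 9).
    Reduce coefficients mod 9: 1·t ≡ 3 (mod 9).
    So t ≡ 3 (mod 9).
    Then x = 0 + 20·3 = 60, valid modulo lcm(20, 18) = 180: x ≡ 60 (mod 180).
  Combine with x ≡ 4 (mod 14): gcd(180, 14) = 2; 4 - 60 = -56, which IS divisible by 2, so compatible.
    Write x = 60 + 180·t and substitute into x ≡ 4 (mod 14): 180·t ≡ 4 − 60 = -56 (mod 14).
    Divide the congruence (and modulus) by g = 2: 90·t ≡ -28 (mod 7).
    Reduce coefficients mod 7: 6·t ≡ 0 (mod 7).
    The inverse of 6 mod 7 is 6 (since 6·6 = 36 = 5·7 + 1), so t ≡ 6·0 = 0 ≡ 0 (mod 7).
    Then x = 60 + 180·0 = 60, valid modulo lcm(180, 14) = 1260: x ≡ 60 (mod 1260).
Verify: 60 mod 20 = 0, 60 mod 18 = 6, 60 mod 14 = 4.

x ≡ 60 (mod 1260).


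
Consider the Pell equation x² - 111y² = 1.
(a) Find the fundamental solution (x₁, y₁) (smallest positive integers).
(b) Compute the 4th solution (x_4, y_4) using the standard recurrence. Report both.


Step 1: Find the fundamental solution (x₁, y₁) of x² - 111y² = 1.
  Expand √111 as a continued fraction. a₀ = ⌊√111⌋ = 10; iterate m_{k+1} = d_k·a_k − m_k, d_{k+1} = (111 − m_{k+1}²)/d_k, a_{k+1} = ⌊(a₀ + m_{k+1})/d_{k+1}⌋ (starting m₀ = 0, d₀ = 1), with convergents p_k = a_k·p_{k-1} + p_{k-2}, q_k = a_k·q_{k-1} + q_{k-2} (p₋₁ = 1, q₋₁ = 0):
  k = 0: a₀ = 10; p₀/q₀ = 10/1; p₀² − 111·q₀² = 100 − 111 = -11.
  k = 1: m = 10, d = 11, a = ⌊(10 + 10)/11⌋ = 1; p/q = (1·10 + 1)/(1·1 + 0) = 11/1; p² − 111·q² = 121 − 111 = 10.
  k = 2: m = 1, d = 10, a = ⌊(10 + 1)/10⌋ = 1; p/q = (1·11 + 10)/(1·1 + 1) = 21/2; p² − 111·q² = 441 − 444 = -3.
  k = 3: m = 9, d = 3, a = ⌊(10 + 9)/3⌋ = 6; p/q = (6·21 + 11)/(6·2 + 1) = 137/13; p² − 111·q² = 18769 − 18759 = 10.
  k = 4: m = 9, d = 10, a = ⌊(10 + 9)/10⌋ = 1; p/q = (1·137 + 21)/(1·13 + 2) = 158/15; p² − 111·q² = 24964 − 24975 = -11.
  k = 5: m = 1, d = 11, a = ⌊(10 + 1)/11⌋ = 1; p/q = (1·158 + 137)/(1·15 + 13) = 295/28; p² − 111·q² = 87025 − 87024 = 1.
  The first convergent with p² − 111·q² = 1 gives the fundamental solution (x₁, y₁) = (295, 28).
Step 2: Apply the recurrence (x_{n+1}, y_{n+1}) = (x₁x_n + 111y₁y_n, x₁y_n + y₁x_n) repeatedly.
  From (x_1, y_1) = (295, 28): x_2 = 295·295 + 111·28·28 = 174049; y_2 = 295·28 + 28·295 = 16520.
  From (x_2, y_2) = (174049, 16520): x_3 = 295·174049 + 111·28·16520 = 102688615; y_3 = 295·16520 + 28·174049 = 9746772.
  From (x_3, y_3) = (102688615, 9746772): x_4 = 295·102688615 + 111·28·9746772 = 60586108801; y_4 = 295·9746772 + 28·102688615 = 5750578960.
Step 3: Verify x_4² - 111·y_4² = 3670676579646609657601 - 3670676579646609657600 = 1 (should be 1). ✓

(x_1, y_1) = (295, 28); (x_4, y_4) = (60586108801, 5750578960).


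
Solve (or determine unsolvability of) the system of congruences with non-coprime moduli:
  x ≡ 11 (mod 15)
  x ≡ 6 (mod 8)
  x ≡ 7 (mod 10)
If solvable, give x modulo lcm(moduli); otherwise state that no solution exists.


Moduli 15, 8, 10 are not pairwise coprime, so CRT works modulo lcm(m_i) when all pairwise compatibility conditions hold.
Pairwise compatibility: gcd(m_i, m_j) must divide a_i - a_j for every pair.
Merge one congruence at a time:
  Start: x ≡ 11 (mod 15).
  Combine with x ≡ 6 (mod 8): gcd(15, 8) = 1; 6 - 11 = -5, which IS divisible by 1, so compatible.
    Write x = 11 + 15·t and substitute into x ≡ 6 (mod 8): 15·t ≡ 6 − 11 = -5 (mod 8).
    Reduce coefficients mod 8: 7·t ≡ 3 (mod 8).
    The inverse of 7 mod 8 is 7 (since 7·7 = 49 = 6·8 + 1), so t ≡ 7·3 = 21 ≡ 5 (mod 8).
    Then x = 11 + 15·5 = 86, valid modulo lcm(15, 8) = 120: x ≡ 86 (mod 120).
  Combine with x ≡ 7 (mod 10): gcd(120, 10) = 10, and 7 - 86 = -79 is NOT divisible by 10.
    ⇒ system is inconsistent (no integer solution).

No solution (the system is inconsistent).


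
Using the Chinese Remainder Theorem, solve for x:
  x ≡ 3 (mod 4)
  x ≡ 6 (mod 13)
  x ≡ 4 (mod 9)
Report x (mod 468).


Moduli 4, 13, 9 are pairwise coprime; by CRT there is a unique solution modulo M = 4 · 13 · 9 = 468.
Solve pairwise, accumulating the modulus:
  Start with x ≡ 3 (mod 4).
  Combine with x ≡ 6 (mod 13): since gcd(4, 13) = 1, we get a unique residue mod 52.
    Write x = 3 + 4·t and substitute into x ≡ 6 (mod 13): 4·t ≡ 6 − 3 = 3 (mod 13).
    The inverse of 4 mod 13 is 10 (since 4·10 = 40 = 3·13 + 1), so t ≡ 10·3 = 30 ≡ 4 (mod 13).
    Then x = 3 + 4·4 = 19, valid modulo lcm(4, 13) = 52: x ≡ 19 (mod 52).
  Combine with x ≡ 4 (mod 9): since gcd(52, 9) = 1, we get a unique residue mod 468.
    Write x = 19 + 52·t and substitute into x ≡ 4 (mod 9): 52·t ≡ 4 − 19 = -15 (mod 9).
    Reduce coefficients mod 9: 7·t ≡ 3 (mod 9).
    The inverse of 7 mod 9 is 4 (since 7·4 = 28 = 3·9 + 1), so t ≡ 4·3 = 12 ≡ 3 (mod 9).
    Then x = 19 + 52·3 = 175, valid modulo lcm(52, 9) = 468: x ≡ 175 (mod 468).
Verify: 175 mod 4 = 3 ✓, 175 mod 13 = 6 ✓, 175 mod 9 = 4 ✓.

x ≡ 175 (mod 468).


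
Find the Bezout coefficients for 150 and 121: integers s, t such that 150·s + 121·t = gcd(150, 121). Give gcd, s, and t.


Euclidean algorithm on (150, 121) — divide until remainder is 0:
  150 = 1 · 121 + 29
  121 = 4 · 29 + 5
  29 = 5 · 5 + 4
  5 = 1 · 4 + 1
  4 = 4 · 1 + 0
gcd(150, 121) = 1.
Track Bezout coefficients alongside the remainders: start with r₀ = 150 = a·1 + b·0 (s = 1, t = 0) and r₁ = 121 = a·0 + b·1 (s = 0, t = 1); each new remainder r_{k+1} = r_{k-1} − q_k·r_k inherits s_{k+1} = s_{k-1} − q_k·s_k, t_{k+1} = t_{k-1} − q_k·t_k, so r_k = a·s_k + b·t_k at every step:
  q = 1: r = 29, s = 1 − 1·0 = 1, t = 0 − 1·1 = -1  (check: 150·1 + 121·(-1) = 29)
  q = 4: r = 5, s = 0 − 4·1 = -4, t = 1 − 4·(-1) = 5  (check: 150·(-4) + 121·5 = 5)
  q = 5: r = 4, s = 1 − 5·(-4) = 21, t = -1 − 5·5 = -26  (check: 150·21 + 121·(-26) = 4)
  q = 1: r = 1, s = -4 − 1·21 = -25, t = 5 − 1·(-26) = 31  (check: 150·(-25) + 121·31 = 1)
The row with r = 1 (the gcd) gives the Bezout coefficients s = -25, t = 31.
Result: 150 · (-25) + 121 · (31) = 1.

gcd(150, 121) = 1; s = -25, t = 31 (check: 150·(-25) + 121·31 = 1).


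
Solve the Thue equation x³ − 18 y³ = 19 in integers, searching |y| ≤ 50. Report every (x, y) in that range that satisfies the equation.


The equation is x³ - 18y³ = 19. For fixed y, x³ = 18·y³ + 19, so a solution requires the RHS to be a perfect cube.
Strategy: iterate y from -50 to 50, compute RHS = 18·y³ + 19, and check whether it is a (positive or negative) perfect cube.
Check small values of y:
  y = 0: RHS = 19 is not a perfect cube.
  y = 1: RHS = 37 is not a perfect cube.
  y = -1: RHS = 1 = (1)³ ⇒ x = 1 works.
  y = 2: RHS = 163 is not a perfect cube.
  y = -2: RHS = -125 = (-5)³ ⇒ x = -5 works.
  y = 3: RHS = 505 is not a perfect cube.
  y = -3: RHS = -467 is not a perfect cube.
Continuing the search up to |y| = 50 finds no further solutions beyond those listed.
Collected solutions: (1, -1), (-5, -2).

Solutions (with |y| ≤ 50): (1, -1), (-5, -2).


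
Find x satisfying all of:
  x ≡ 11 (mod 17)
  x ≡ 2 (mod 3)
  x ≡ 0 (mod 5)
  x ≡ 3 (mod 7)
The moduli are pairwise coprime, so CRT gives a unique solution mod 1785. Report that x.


Product of moduli M = 17 · 3 · 5 · 7 = 1785.
Merge one congruence at a time:
  Start: x ≡ 11 (mod 17).
  Combine with x ≡ 2 (mod 3); new modulus lcm = 51.
    Write x = 11 + 17·t and substitute into x ≡ 2 (mod 3): 17·t ≡ 2 − 11 = -9 (mod 3).
    Reduce coefficients mod 3: 2·t ≡ 0 (mod 3).
    The inverse of 2 mod 3 is 2 (since 2·2 = 4 = 1·3 + 1), so t ≡ 2·0 = 0 ≡ 0 (mod 3).
    Then x = 11 + 17·0 = 11, valid modulo lcm(17, 3) = 51: x ≡ 11 (mod 51).
  Combine with x ≡ 0 (mod 5); new modulus lcm = 255.
    Write x = 11 + 51·t and substitute into x ≡ 0 (mod 5): 51·t ≡ 0 − 11 = -11 (mod 5).
    Reduce coefficients mod 5: 1·t ≡ 4 (mod 5).
    So t ≡ 4 (mod 5).
    Then x = 11 + 51·4 = 215, valid modulo lcm(51, 5) = 255: x ≡ 215 (mod 255).
  Combine with x ≡ 3 (mod 7); new modulus lcm = 1785.
    Write x = 215 + 255·t and substitute into x ≡ 3 (mod 7): 255·t ≡ 3 − 215 = -212 (mod 7).
    Reduce coefficients mod 7: 3·t ≡ 5 (mod 7).
    The inverse of 3 mod 7 is 5 (since 3·5 = 15 = 2·7 + 1), so t ≡ 5·5 = 25 ≡ 4 (mod 7).
    Then x = 215 + 255·4 = 1235, valid modulo lcm(255, 7) = 1785: x ≡ 1235 (mod 1785).
Verify against each original: 1235 mod 17 = 11, 1235 mod 3 = 2, 1235 mod 5 = 0, 1235 mod 7 = 3.

x ≡ 1235 (mod 1785).


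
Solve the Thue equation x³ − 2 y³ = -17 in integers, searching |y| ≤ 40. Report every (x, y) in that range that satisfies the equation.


The equation is x³ - 2y³ = -17. For fixed y, x³ = 2·y³ − 17, so a solution requires the RHS to be a perfect cube.
Strategy: iterate y from -40 to 40, compute RHS = 2·y³ − 17, and check whether it is a (positive or negative) perfect cube.
Check small values of y:
  y = 0: RHS = -17 is not a perfect cube.
  y = 1: RHS = -15 is not a perfect cube.
  y = -1: RHS = -19 is not a perfect cube.
  y = 2: RHS = -1 = (-1)³ ⇒ x = -1 works.
  y = -2: RHS = -33 is not a perfect cube.
  y = 3: RHS = 37 is not a perfect cube.
  y = -3: RHS = -71 is not a perfect cube.
Continuing the search up to |y| = 40 finds no further solutions beyond those listed.
Collected solutions: (-1, 2).

Solutions (with |y| ≤ 40): (-1, 2).


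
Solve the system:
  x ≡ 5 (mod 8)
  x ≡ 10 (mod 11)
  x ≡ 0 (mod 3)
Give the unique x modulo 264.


Moduli 8, 11, 3 are pairwise coprime; by CRT there is a unique solution modulo M = 8 · 11 · 3 = 264.
Solve pairwise, accumulating the modulus:
  Start with x ≡ 5 (mod 8).
  Combine with x ≡ 10 (mod 11): since gcd(8, 11) = 1, we get a unique residue mod 88.
    Write x = 5 + 8·t and substitute into x ≡ 10 (mod 11): 8·t ≡ 10 − 5 = 5 (mod 11).
    The inverse of 8 mod 11 is 7 (since 8·7 = 56 = 5·11 + 1), so t ≡ 7·5 = 35 ≡ 2 (mod 11).
    Then x = 5 + 8·2 = 21, valid modulo lcm(8, 11) = 88: x ≡ 21 (mod 88).
  Combine with x ≡ 0 (mod 3): since gcd(88, 3) = 1, we get a unique residue mod 264.
    Write x = 21 + 88·t and substitute into x ≡ 0 (mod 3): 88·t ≡ 0 − 21 = -21 (mod 3).
    Reduce coefficients mod 3: 1·t ≡ 0 (mod 3).
    So t ≡ 0 (mod 3).
    Then x = 21 + 88·0 = 21, valid modulo lcm(88, 3) = 264: x ≡ 21 (mod 264).
Verify: 21 mod 8 = 5 ✓, 21 mod 11 = 10 ✓, 21 mod 3 = 0 ✓.

x ≡ 21 (mod 264).


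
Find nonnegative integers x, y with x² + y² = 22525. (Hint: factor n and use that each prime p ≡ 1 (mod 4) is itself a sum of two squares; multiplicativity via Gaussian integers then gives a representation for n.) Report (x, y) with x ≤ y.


Step 1: Factor n = 22525 = 5^2 · 17 · 53.
Step 2: Check the mod-4 condition on each prime factor: 5 ≡ 1 (mod 4), exponent 2; 17 ≡ 1 (mod 4), exponent 1; 53 ≡ 1 (mod 4), exponent 1.
All primes ≡ 3 (mod 4) appear to even exponent (or don't appear), so by the two-squares theorem n IS expressible as a sum of two squares.
Step 3: Build a representation. Group n = k² · m with k = 5 and m = 17 · 53 = 901 (a product of primes ≡ 1 (mod 4)); a representation of m scales to one of n via (k·x)² + (k·y)² = k²(x² + y²). Each prime p ≡ 1 (mod 4) is itself a sum of two squares; find a² by testing p − a² for a perfect square:
  17: 17 − 1² = 16 = 4² ⇒ 17 = 1² + 4².
  53: 53 − 1² = 52, 53 − 2² = 49 = 7² ⇒ 53 = 2² + 7².
  Combine using the Brahmagupta–Fibonacci identity (a² + b²)(c² + d²) = (ac − bd)² + (ad + bc)² = (ac + bd)² + (ad − bc)²:
  17 · 53 = 901: from (1² + 4²)(2² + 7²), take (1·2 − 4·7, 1·7 + 4·2) = (2 − 28, 7 + 8) = (-26, 15); dropping signs (only squares matter) gives (26, 15); check 26² + 15² = 676 + 225 = 901 ✓.
  Scale by k = 5: (5·26, 5·15) = (130, 75).
Step 4: Order so x ≤ y and verify: 75² + 130² = 5625 + 16900 = 22525 = n. ✓

n = 22525 = 75² + 130² (one valid representation with x ≤ y).


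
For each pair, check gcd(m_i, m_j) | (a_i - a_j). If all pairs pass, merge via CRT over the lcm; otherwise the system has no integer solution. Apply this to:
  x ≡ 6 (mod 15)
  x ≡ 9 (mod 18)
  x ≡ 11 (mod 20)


Moduli 15, 18, 20 are not pairwise coprime, so CRT works modulo lcm(m_i) when all pairwise compatibility conditions hold.
Pairwise compatibility: gcd(m_i, m_j) must divide a_i - a_j for every pair.
Merge one congruence at a time:
  Start: x ≡ 6 (mod 15).
  Combine with x ≡ 9 (mod 18): gcd(15, 18) = 3; 9 - 6 = 3, which IS divisible by 3, so compatible.
    Write x = 6 + 15·t and substitute into x ≡ 9 (mod 18): 15·t ≡ 9 − 6 = 3 (mod 18).
    Divide the congruence (and modulus) by g = 3: 5·t ≡ 1 (mod 6).
    The inverse of 5 mod 6 is 5 (since 5·5 = 25 = 4·6 + 1), so t ≡ 5·1 = 5 ≡ 5 (mod 6).
    Then x = 6 + 15·5 = 81, valid modulo lcm(15, 18) = 90: x ≡ 81 (mod 90).
  Combine with x ≡ 11 (mod 20): gcd(90, 20) = 10; 11 - 81 = -70, which IS divisible by 10, so compatible.
    Write x = 81 + 90·t and substitute into x ≡ 11 (mod 20): 90·t ≡ 11 − 81 = -70 (mod 20).
    Divide the congruence (and modulus) by g = 10: 9·t ≡ -7 (mod 2).
    Reduce coefficients mod 2: 1·t ≡ 1 (mod 2).
    So t ≡ 1 (mod 2).
    Then x = 81 + 90·1 = 171, valid modulo lcm(90, 20) = 180: x ≡ 171 (mod 180).
Verify: 171 mod 15 = 6, 171 mod 18 = 9, 171 mod 20 = 11.

x ≡ 171 (mod 180).


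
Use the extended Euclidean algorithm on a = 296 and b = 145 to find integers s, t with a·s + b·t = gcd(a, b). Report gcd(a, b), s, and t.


Euclidean algorithm on (296, 145) — divide until remainder is 0:
  296 = 2 · 145 + 6
  145 = 24 · 6 + 1
  6 = 6 · 1 + 0
gcd(296, 145) = 1.
Track Bezout coefficients alongside the remainders: start with r₀ = 296 = a·1 + b·0 (s = 1, t = 0) and r₁ = 145 = a·0 + b·1 (s = 0, t = 1); each new remainder r_{k+1} = r_{k-1} − q_k·r_k inherits s_{k+1} = s_{k-1} − q_k·s_k, t_{k+1} = t_{k-1} − q_k·t_k, so r_k = a·s_k + b·t_k at every step:
  q = 2: r = 6, s = 1 − 2·0 = 1, t = 0 − 2·1 = -2  (check: 296·1 + 145·(-2) = 6)
  q = 24: r = 1, s = 0 − 24·1 = -24, t = 1 − 24·(-2) = 49  (check: 296·(-24) + 145·49 = 1)
The row with r = 1 (the gcd) gives the Bezout coefficients s = -24, t = 49.
Result: 296 · (-24) + 145 · (49) = 1.

gcd(296, 145) = 1; s = -24, t = 49 (check: 296·(-24) + 145·49 = 1).


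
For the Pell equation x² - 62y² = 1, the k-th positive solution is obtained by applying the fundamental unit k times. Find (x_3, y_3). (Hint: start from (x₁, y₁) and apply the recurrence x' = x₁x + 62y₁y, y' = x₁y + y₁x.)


Step 1: Find the fundamental solution (x₁, y₁) of x² - 62y² = 1.
  Expand √62 as a continued fraction. a₀ = ⌊√62⌋ = 7; iterate m_{k+1} = d_k·a_k − m_k, d_{k+1} = (62 − m_{k+1}²)/d_k, a_{k+1} = ⌊(a₀ + m_{k+1})/d_{k+1}⌋ (starting m₀ = 0, d₀ = 1), with convergents p_k = a_k·p_{k-1} + p_{k-2}, q_k = a_k·q_{k-1} + q_{k-2} (p₋₁ = 1, q₋₁ = 0):
  k = 0: a₀ = 7; p₀/q₀ = 7/1; p₀² − 62·q₀² = 49 − 62 = -13.
  k = 1: m = 7, d = 13, a = ⌊(7 + 7)/13⌋ = 1; p/q = (1·7 + 1)/(1·1 + 0) = 8/1; p² − 62·q² = 64 − 62 = 2.
  k = 2: m = 6, d = 2, a = ⌊(7 + 6)/2⌋ = 6; p/q = (6·8 + 7)/(6·1 + 1) = 55/7; p² − 62·q² = 3025 − 3038 = -13.
  k = 3: m = 6, d = 13, a = ⌊(7 + 6)/13⌋ = 1; p/q = (1·55 + 8)/(1·7 + 1) = 63/8; p² − 62·q² = 3969 − 3968 = 1.
  The first convergent with p² − 62·q² = 1 gives the fundamental solution (x₁, y₁) = (63, 8).
Step 2: Apply the recurrence (x_{n+1}, y_{n+1}) = (x₁x_n + 62y₁y_n, x₁y_n + y₁x_n) repeatedly.
  From (x_1, y_1) = (63, 8): x_2 = 63·63 + 62·8·8 = 7937; y_2 = 63·8 + 8·63 = 1008.
  From (x_2, y_2) = (7937, 1008): x_3 = 63·7937 + 62·8·1008 = 999999; y_3 = 63·1008 + 8·7937 = 127000.
Step 3: Verify x_3² - 62·y_3² = 999998000001 - 999998000000 = 1 (should be 1). ✓

(x_1, y_1) = (63, 8); (x_3, y_3) = (999999, 127000).


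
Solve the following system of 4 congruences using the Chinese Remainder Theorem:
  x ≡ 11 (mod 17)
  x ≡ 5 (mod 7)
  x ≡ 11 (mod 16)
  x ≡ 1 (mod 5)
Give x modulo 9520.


Product of moduli M = 17 · 7 · 16 · 5 = 9520.
Merge one congruence at a time:
  Start: x ≡ 11 (mod 17).
  Combine with x ≡ 5 (mod 7); new modulus lcm = 119.
    Write x = 11 + 17·t and substitute into x ≡ 5 (mod 7): 17·t ≡ 5 − 11 = -6 (mod 7).
    Reduce coefficients mod 7: 3·t ≡ 1 (mod 7).
    The inverse of 3 mod 7 is 5 (since 3·5 = 15 = 2·7 + 1), so t ≡ 5·1 = 5 ≡ 5 (mod 7).
    Then x = 11 + 17·5 = 96, valid modulo lcm(17, 7) = 119: x ≡ 96 (mod 119).
  Combine with x ≡ 11 (mod 16); new modulus lcm = 1904.
    Write x = 96 + 119·t and substitute into x ≡ 11 (mod 16): 119·t ≡ 11 − 96 = -85 (mod 16).
    Reduce coefficients mod 16: 7·t ≡ 11 (mod 16).
    The inverse of 7 mod 16 is 7 (since 7·7 = 49 = 3·16 + 1), so t ≡ 7·11 = 77 ≡ 13 (mod 16).
    Then x = 96 + 119·13 = 1643, valid modulo lcm(119, 16) = 1904: x ≡ 1643 (mod 1904).
  Combine with x ≡ 1 (mod 5); new modulus lcm = 9520.
    Write x = 1643 + 1904·t and substitute into x ≡ 1 (mod 5): 1904·t ≡ 1 − 1643 = -1642 (mod 5).
    Reduce coefficients mod 5: 4·t ≡ 3 (mod 5).
    The inverse of 4 mod 5 is 4 (since 4·4 = 16 = 3·5 + 1), so t ≡ 4·3 = 12 ≡ 2 (mod 5).
    Then x = 1643 + 1904·2 = 5451, valid modulo lcm(1904, 5) = 9520: x ≡ 5451 (mod 9520).
Verify against each original: 5451 mod 17 = 11, 5451 mod 7 = 5, 5451 mod 16 = 11, 5451 mod 5 = 1.

x ≡ 5451 (mod 9520).


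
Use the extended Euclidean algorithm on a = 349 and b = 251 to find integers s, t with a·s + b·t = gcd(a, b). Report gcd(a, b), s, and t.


Euclidean algorithm on (349, 251) — divide until remainder is 0:
  349 = 1 · 251 + 98
  251 = 2 · 98 + 55
  98 = 1 · 55 + 43
  55 = 1 · 43 + 12
  43 = 3 · 12 + 7
  12 = 1 · 7 + 5
  7 = 1 · 5 + 2
  5 = 2 · 2 + 1
  2 = 2 · 1 + 0
gcd(349, 251) = 1.
Track Bezout coefficients alongside the remainders: start with r₀ = 349 = a·1 + b·0 (s = 1, t = 0) and r₁ = 251 = a·0 + b·1 (s = 0, t = 1); each new remainder r_{k+1} = r_{k-1} − q_k·r_k inherits s_{k+1} = s_{k-1} − q_k·s_k, t_{k+1} = t_{k-1} − q_k·t_k, so r_k = a·s_k + b·t_k at every step:
  q = 1: r = 98, s = 1 − 1·0 = 1, t = 0 − 1·1 = -1  (check: 349·1 + 251·(-1) = 98)
  q = 2: r = 55, s = 0 − 2·1 = -2, t = 1 − 2·(-1) = 3  (check: 349·(-2) + 251·3 = 55)
  q = 1: r = 43, s = 1 − 1·(-2) = 3, t = -1 − 1·3 = -4  (check: 349·3 + 251·(-4) = 43)
  q = 1: r = 12, s = -2 − 1·3 = -5, t = 3 − 1·(-4) = 7  (check: 349·(-5) + 251·7 = 12)
  q = 3: r = 7, s = 3 − 3·(-5) = 18, t = -4 − 3·7 = -25  (check: 349·18 + 251·(-25) = 7)
  q = 1: r = 5, s = -5 − 1·18 = -23, t = 7 − 1·(-25) = 32  (check: 349·(-23) + 251·32 = 5)
  q = 1: r = 2, s = 18 − 1·(-23) = 41, t = -25 − 1·32 = -57  (check: 349·41 + 251·(-57) = 2)
  q = 2: r = 1, s = -23 − 2·41 = -105, t = 32 − 2·(-57) = 146  (check: 349·(-105) + 251·146 = 1)
The row with r = 1 (the gcd) gives the Bezout coefficients s = -105, t = 146.
Result: 349 · (-105) + 251 · (146) = 1.

gcd(349, 251) = 1; s = -105, t = 146 (check: 349·(-105) + 251·146 = 1).


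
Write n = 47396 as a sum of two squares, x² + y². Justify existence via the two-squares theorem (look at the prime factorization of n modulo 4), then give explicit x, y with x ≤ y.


Step 1: Factor n = 47396 = 2^2 · 17^2 · 41.
Step 2: Check the mod-4 condition on each prime factor: 2 = 2 (special); 17 ≡ 1 (mod 4), exponent 2; 41 ≡ 1 (mod 4), exponent 1.
All primes ≡ 3 (mod 4) appear to even exponent (or don't appear), so by the two-squares theorem n IS expressible as a sum of two squares.
Step 3: Build a representation. Group n = k² · m with k = 2 and m = 17 · 17 · 41 = 11849 (a product of primes ≡ 1 (mod 4)); a representation of m scales to one of n via (k·x)² + (k·y)² = k²(x² + y²). Each prime p ≡ 1 (mod 4) is itself a sum of two squares; find a² by testing p − a² for a perfect square:
  17: 17 − 1² = 16 = 4² ⇒ 17 = 1² + 4².
  41: 41 − 1² = 40, 41 − 2² = 37, 41 − 3² = 32, 41 − 4² = 25 = 5² ⇒ 41 = 4² + 5².
  Combine using the Brahmagupta–Fibonacci identity (a² + b²)(c² + d²) = (ac − bd)² + (ad + bc)² = (ac + bd)² + (ad − bc)²:
  17 · 17 = 289: from (1² + 4²)(1² + 4²), take (1·1 − 4·4, 1·4 + 4·1) = (1 − 16, 4 + 4) = (-15, 8); dropping signs (only squares matter) gives (15, 8); check 15² + 8² = 225 + 64 = 289 ✓.
  289 · 41 = 11849: from (15² + 8²)(4² + 5²), take (15·4 − 8·5, 15·5 + 8·4) = (60 − 40, 75 + 32) = (20, 107); check 20² + 107² = 400 + 11449 = 11849 ✓.
  Scale by k = 2: (2·20, 2·107) = (40, 214).
Step 4: Order so x ≤ y and verify: 40² + 214² = 1600 + 45796 = 47396 = n. ✓

n = 47396 = 40² + 214² (one valid representation with x ≤ y).
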